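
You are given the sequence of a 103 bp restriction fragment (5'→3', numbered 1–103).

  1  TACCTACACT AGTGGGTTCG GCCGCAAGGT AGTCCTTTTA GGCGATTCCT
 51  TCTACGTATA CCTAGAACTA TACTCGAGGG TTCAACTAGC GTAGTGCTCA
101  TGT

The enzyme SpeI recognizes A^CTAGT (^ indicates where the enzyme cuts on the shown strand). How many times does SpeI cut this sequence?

ACTAGT occurs starting at position 8.
SpeI cuts at 1 site.

1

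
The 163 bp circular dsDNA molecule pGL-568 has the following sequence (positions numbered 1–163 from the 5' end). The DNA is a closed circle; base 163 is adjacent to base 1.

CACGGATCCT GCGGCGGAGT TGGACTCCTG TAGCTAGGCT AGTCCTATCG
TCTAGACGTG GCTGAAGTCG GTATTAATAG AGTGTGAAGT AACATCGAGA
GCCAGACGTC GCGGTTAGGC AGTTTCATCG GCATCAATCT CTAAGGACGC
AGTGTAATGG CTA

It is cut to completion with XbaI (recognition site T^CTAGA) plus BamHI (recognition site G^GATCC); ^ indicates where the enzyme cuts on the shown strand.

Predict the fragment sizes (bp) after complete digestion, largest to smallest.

116, 47 bp

The XbaI site (TCTAGA) starts at position 51.
XbaI cuts after the first base of each site, so after position 51.
The BamHI site (GGATCC) starts at position 4.
BamHI cuts after the first base of each site, so after position 4.
Combined cut positions: 4, 51.
Circular molecule, 2 cuts → 2 fragments:
  5–51 → 47 bp
  52–163 then 1–4 → 112 + 4 = 116 bp
Sorted largest to smallest: 116, 47 bp.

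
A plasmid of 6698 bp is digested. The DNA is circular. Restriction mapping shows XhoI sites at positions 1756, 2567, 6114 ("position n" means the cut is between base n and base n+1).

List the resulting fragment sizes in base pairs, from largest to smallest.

3547, 2340, 811 bp

Circular molecule, 3 cuts → 3 fragments:
  2567 − 1756 = 811 bp
  6114 − 2567 = 3547 bp
  wrap: 6698 − 6114 + 1756 = 2340 bp
Sorted largest to smallest: 3547, 2340, 811 bp.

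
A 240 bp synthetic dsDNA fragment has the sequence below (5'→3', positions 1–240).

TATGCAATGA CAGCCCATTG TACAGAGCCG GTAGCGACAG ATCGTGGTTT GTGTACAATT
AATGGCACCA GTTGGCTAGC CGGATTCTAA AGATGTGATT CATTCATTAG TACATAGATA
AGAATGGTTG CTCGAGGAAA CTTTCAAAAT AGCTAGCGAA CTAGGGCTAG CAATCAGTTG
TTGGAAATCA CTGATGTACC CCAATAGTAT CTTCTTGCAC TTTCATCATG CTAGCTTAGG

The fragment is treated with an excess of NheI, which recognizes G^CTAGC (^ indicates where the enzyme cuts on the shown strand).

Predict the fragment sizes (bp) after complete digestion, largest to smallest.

77, 75, 64, 14, 10 bp

NheI sites (GCTAGC) start at positions 75, 152, 166, 230.
NheI cuts after the first base of each site, so after positions 75, 152, 166, 230.
Linear molecule, 4 cuts → 5 fragments:
  1–75 → 75 bp
  76–152 → 77 bp
  153–166 → 14 bp
  167–230 → 64 bp
  231–240 → 10 bp
Sorted largest to smallest: 77, 75, 64, 14, 10 bp.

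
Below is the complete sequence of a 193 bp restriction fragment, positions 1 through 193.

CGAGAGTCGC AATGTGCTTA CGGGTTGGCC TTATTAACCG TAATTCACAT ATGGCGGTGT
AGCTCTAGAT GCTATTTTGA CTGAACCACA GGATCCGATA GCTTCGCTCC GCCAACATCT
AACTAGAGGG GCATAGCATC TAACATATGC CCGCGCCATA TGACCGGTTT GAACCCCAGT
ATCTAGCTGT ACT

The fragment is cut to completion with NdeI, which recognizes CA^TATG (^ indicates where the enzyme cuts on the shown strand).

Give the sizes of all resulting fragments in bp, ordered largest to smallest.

96, 49, 35, 13 bp

NdeI sites (CATATG) start at positions 48, 144, 157.
NdeI cuts after base 2 of each site, so after positions 49, 145, 158.
Linear molecule, 3 cuts → 4 fragments:
  1–49 → 49 bp
  50–145 → 96 bp
  146–158 → 13 bp
  159–193 → 35 bp
Sorted largest to smallest: 96, 49, 35, 13 bp.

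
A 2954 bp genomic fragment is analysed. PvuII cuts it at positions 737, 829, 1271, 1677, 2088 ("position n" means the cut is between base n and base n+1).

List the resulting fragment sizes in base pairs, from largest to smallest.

866, 737, 442, 411, 406, 92 bp

Linear molecule, 5 cuts → 6 fragments:
  737 − 0 = 737 bp
  829 − 737 = 92 bp
  1271 − 829 = 442 bp
  1677 − 1271 = 406 bp
  2088 − 1677 = 411 bp
  2954 − 2088 = 866 bp
Sorted largest to smallest: 866, 737, 442, 411, 406, 92 bp.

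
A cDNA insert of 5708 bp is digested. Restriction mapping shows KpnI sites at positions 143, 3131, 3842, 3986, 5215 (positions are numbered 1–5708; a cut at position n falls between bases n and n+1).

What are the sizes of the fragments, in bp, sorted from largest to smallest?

Linear molecule, 5 cuts → 6 fragments:
  143 − 0 = 143 bp
  3131 − 143 = 2988 bp
  3842 − 3131 = 711 bp
  3986 − 3842 = 144 bp
  5215 − 3986 = 1229 bp
  5708 − 5215 = 493 bp
Sorted largest to smallest: 2988, 1229, 711, 493, 144, 143 bp.

2988, 1229, 711, 493, 144, 143 bp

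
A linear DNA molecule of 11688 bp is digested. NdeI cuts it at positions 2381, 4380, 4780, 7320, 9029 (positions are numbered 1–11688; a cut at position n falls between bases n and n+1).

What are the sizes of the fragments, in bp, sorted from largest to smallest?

Linear molecule, 5 cuts → 6 fragments:
  2381 − 0 = 2381 bp
  4380 − 2381 = 1999 bp
  4780 − 4380 = 400 bp
  7320 − 4780 = 2540 bp
  9029 − 7320 = 1709 bp
  11688 − 9029 = 2659 bp
Sorted largest to smallest: 2659, 2540, 2381, 1999, 1709, 400 bp.

2659, 2540, 2381, 1999, 1709, 400 bp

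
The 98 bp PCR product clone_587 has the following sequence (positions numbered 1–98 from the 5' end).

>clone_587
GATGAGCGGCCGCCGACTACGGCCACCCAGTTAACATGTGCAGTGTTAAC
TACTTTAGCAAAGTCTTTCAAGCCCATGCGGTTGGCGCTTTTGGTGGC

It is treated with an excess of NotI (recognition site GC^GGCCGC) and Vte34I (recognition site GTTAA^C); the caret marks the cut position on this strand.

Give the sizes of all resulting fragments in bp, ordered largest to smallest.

49, 27, 15, 7 bp

The NotI site (GCGGCCGC) starts at position 6.
NotI cuts after base 2 of each site, so after position 7.
Vte34I sites (GTTAAC) start at positions 30, 45.
Vte34I cuts after base 5 of each site (before the last base), so after positions 34, 49.
Combined cut positions: 7, 34, 49.
Linear molecule, 3 cuts → 4 fragments:
  1–7 → 7 bp
  8–34 → 27 bp
  35–49 → 15 bp
  50–98 → 49 bp
Sorted largest to smallest: 49, 27, 15, 7 bp.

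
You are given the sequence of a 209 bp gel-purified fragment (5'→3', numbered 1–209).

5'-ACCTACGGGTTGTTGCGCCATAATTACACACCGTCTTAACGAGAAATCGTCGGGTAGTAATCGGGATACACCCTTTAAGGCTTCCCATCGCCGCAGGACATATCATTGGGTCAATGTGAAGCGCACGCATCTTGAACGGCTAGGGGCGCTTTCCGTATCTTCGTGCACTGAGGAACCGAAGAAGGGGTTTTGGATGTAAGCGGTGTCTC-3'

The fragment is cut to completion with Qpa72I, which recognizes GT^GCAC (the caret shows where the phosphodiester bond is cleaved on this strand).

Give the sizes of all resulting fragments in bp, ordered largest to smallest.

164, 45 bp

The Qpa72I site (GTGCAC) starts at position 163.
Qpa72I cuts after base 2 of each site, so after position 164.
Linear molecule, 1 cut → 2 fragments:
  1–164 → 164 bp
  165–209 → 45 bp
Sorted largest to smallest: 164, 45 bp.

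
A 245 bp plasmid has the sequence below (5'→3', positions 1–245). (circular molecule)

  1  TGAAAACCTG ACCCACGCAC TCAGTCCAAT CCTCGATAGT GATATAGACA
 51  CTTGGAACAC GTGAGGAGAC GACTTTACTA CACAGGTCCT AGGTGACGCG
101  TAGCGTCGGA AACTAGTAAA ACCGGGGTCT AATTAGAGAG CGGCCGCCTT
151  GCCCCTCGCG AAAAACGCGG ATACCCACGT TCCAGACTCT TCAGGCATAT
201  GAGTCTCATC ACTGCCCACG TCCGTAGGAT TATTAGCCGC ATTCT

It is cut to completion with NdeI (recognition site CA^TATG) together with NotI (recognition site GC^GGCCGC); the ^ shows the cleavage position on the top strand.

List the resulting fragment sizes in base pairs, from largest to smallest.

The NdeI site (CATATG) starts at position 196.
NdeI cuts after base 2 of each site, so after position 197.
The NotI site (GCGGCCGC) starts at position 140.
NotI cuts after base 2 of each site, so after position 141.
Combined cut positions: 141, 197.
Circular molecule, 2 cuts → 2 fragments:
  142–197 → 56 bp
  198–245 then 1–141 → 48 + 141 = 189 bp
Sorted largest to smallest: 189, 56 bp.

189, 56 bp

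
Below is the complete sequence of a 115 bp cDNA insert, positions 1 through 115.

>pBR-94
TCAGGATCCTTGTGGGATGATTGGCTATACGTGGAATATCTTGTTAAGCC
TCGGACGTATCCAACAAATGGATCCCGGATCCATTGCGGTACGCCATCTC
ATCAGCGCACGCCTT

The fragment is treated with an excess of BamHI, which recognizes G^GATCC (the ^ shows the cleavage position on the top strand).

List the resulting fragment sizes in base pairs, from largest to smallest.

66, 38, 7, 4 bp

BamHI sites (GGATCC) start at positions 4, 70, 77.
BamHI cuts after the first base of each site, so after positions 4, 70, 77.
Linear molecule, 3 cuts → 4 fragments:
  1–4 → 4 bp
  5–70 → 66 bp
  71–77 → 7 bp
  78–115 → 38 bp
Sorted largest to smallest: 66, 38, 7, 4 bp.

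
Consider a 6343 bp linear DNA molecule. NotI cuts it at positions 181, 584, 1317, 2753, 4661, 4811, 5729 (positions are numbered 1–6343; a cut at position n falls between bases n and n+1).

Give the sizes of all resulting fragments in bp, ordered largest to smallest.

Linear molecule, 7 cuts → 8 fragments:
  181 − 0 = 181 bp
  584 − 181 = 403 bp
  1317 − 584 = 733 bp
  2753 − 1317 = 1436 bp
  4661 − 2753 = 1908 bp
  4811 − 4661 = 150 bp
  5729 − 4811 = 918 bp
  6343 − 5729 = 614 bp
Sorted largest to smallest: 1908, 1436, 918, 733, 614, 403, 181, 150 bp.

1908, 1436, 918, 733, 614, 403, 181, 150 bp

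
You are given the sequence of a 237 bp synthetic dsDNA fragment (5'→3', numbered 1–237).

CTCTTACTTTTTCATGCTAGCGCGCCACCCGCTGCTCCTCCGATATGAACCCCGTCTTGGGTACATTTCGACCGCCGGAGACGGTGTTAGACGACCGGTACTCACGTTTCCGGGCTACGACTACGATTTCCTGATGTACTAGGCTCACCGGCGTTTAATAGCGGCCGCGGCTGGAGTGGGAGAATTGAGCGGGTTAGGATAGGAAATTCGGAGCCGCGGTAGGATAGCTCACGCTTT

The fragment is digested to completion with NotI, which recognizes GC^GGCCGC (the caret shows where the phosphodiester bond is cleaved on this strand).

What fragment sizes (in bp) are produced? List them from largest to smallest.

The NotI site (GCGGCCGC) starts at position 161.
NotI cuts after base 2 of each site, so after position 162.
Linear molecule, 1 cut → 2 fragments:
  1–162 → 162 bp
  163–237 → 75 bp
Sorted largest to smallest: 162, 75 bp.

162, 75 bp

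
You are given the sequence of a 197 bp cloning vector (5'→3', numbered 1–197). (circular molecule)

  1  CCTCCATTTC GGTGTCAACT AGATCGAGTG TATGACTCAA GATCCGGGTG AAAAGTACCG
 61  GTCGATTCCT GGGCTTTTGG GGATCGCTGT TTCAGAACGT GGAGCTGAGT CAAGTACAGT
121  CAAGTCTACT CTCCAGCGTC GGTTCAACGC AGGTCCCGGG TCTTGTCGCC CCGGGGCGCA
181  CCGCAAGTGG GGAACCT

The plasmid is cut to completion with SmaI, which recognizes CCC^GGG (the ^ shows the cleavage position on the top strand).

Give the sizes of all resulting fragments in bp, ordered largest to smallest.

SmaI sites (CCCGGG) start at positions 155, 170.
SmaI cuts after base 3 of each site, so after positions 157, 172.
Circular molecule, 2 cuts → 2 fragments:
  158–172 → 15 bp
  173–197 then 1–157 → 25 + 157 = 182 bp
Sorted largest to smallest: 182, 15 bp.

182, 15 bp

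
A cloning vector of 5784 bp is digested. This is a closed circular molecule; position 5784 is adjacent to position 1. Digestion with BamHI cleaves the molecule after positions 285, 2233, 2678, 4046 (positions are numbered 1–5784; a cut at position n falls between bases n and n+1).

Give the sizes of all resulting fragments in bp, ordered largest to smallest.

2023, 1948, 1368, 445 bp

Circular molecule, 4 cuts → 4 fragments:
  2233 − 285 = 1948 bp
  2678 − 2233 = 445 bp
  4046 − 2678 = 1368 bp
  wrap: 5784 − 4046 + 285 = 2023 bp
Sorted largest to smallest: 2023, 1948, 1368, 445 bp.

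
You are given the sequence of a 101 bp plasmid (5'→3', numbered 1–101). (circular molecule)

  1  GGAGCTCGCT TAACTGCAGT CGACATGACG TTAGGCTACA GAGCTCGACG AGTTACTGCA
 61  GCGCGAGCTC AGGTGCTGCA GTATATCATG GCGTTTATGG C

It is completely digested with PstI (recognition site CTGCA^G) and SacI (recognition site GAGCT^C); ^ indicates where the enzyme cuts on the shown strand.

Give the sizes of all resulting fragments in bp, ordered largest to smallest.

PstI sites (CTGCAG) start at positions 14, 56, 76.
PstI cuts after base 5 of each site (before the last base), so after positions 18, 60, 80.
SacI sites (GAGCTC) start at positions 2, 41, 65.
SacI cuts after base 5 of each site (before the last base), so after positions 6, 45, 69.
Combined cut positions: 6, 18, 45, 60, 69, 80.
Circular molecule, 6 cuts → 6 fragments:
  7–18 → 12 bp
  19–45 → 27 bp
  46–60 → 15 bp
  61–69 → 9 bp
  70–80 → 11 bp
  81–101 then 1–6 → 21 + 6 = 27 bp
Sorted largest to smallest: 27, 27, 15, 12, 11, 9 bp.

27, 27, 15, 12, 11, 9 bp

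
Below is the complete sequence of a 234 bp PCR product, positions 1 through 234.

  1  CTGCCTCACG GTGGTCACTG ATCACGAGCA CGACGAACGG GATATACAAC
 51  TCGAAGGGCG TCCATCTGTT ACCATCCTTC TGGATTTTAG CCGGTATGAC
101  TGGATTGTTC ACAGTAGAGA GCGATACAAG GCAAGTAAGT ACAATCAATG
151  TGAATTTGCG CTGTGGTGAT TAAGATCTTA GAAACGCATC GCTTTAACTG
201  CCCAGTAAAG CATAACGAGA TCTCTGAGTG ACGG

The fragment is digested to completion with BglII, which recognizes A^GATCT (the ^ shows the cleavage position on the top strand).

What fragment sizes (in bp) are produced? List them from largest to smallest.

BglII sites (AGATCT) start at positions 173, 218.
BglII cuts after the first base of each site, so after positions 173, 218.
Linear molecule, 2 cuts → 3 fragments:
  1–173 → 173 bp
  174–218 → 45 bp
  219–234 → 16 bp
Sorted largest to smallest: 173, 45, 16 bp.

173, 45, 16 bp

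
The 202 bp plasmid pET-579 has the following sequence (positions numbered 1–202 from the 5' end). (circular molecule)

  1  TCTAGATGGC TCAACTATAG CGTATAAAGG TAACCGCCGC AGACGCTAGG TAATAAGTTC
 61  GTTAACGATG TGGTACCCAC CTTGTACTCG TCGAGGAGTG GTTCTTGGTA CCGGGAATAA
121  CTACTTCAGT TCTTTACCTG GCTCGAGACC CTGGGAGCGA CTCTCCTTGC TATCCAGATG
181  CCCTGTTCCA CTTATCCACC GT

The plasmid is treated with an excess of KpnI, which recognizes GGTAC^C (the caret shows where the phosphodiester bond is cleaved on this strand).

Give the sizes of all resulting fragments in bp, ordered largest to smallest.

KpnI sites (GGTACC) start at positions 72, 107.
KpnI cuts after base 5 of each site (before the last base), so after positions 76, 111.
Circular molecule, 2 cuts → 2 fragments:
  77–111 → 35 bp
  112–202 then 1–76 → 91 + 76 = 167 bp
Sorted largest to smallest: 167, 35 bp.

167, 35 bp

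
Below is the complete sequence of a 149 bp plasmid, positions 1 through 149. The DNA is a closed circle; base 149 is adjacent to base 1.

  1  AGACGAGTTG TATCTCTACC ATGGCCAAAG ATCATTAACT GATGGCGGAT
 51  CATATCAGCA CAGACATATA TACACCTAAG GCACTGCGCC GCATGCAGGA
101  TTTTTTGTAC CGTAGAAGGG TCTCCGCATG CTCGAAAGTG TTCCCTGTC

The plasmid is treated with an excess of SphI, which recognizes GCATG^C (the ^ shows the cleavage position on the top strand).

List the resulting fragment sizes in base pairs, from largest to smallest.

SphI sites (GCATGC) start at positions 91, 126.
SphI cuts after base 5 of each site (before the last base), so after positions 95, 130.
Circular molecule, 2 cuts → 2 fragments:
  96–130 → 35 bp
  131–149 then 1–95 → 19 + 95 = 114 bp
Sorted largest to smallest: 114, 35 bp.

114, 35 bp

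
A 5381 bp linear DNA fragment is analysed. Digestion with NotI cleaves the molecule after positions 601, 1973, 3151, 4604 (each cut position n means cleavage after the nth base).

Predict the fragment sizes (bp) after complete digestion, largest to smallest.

Linear molecule, 4 cuts → 5 fragments:
  601 − 0 = 601 bp
  1973 − 601 = 1372 bp
  3151 − 1973 = 1178 bp
  4604 − 3151 = 1453 bp
  5381 − 4604 = 777 bp
Sorted largest to smallest: 1453, 1372, 1178, 777, 601 bp.

1453, 1372, 1178, 777, 601 bp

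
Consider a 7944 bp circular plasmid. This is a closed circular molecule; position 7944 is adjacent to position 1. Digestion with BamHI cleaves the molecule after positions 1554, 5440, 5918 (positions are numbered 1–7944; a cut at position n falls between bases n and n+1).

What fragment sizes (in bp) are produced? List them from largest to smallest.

3886, 3580, 478 bp

Circular molecule, 3 cuts → 3 fragments:
  5440 − 1554 = 3886 bp
  5918 − 5440 = 478 bp
  wrap: 7944 − 5918 + 1554 = 3580 bp
Sorted largest to smallest: 3886, 3580, 478 bp.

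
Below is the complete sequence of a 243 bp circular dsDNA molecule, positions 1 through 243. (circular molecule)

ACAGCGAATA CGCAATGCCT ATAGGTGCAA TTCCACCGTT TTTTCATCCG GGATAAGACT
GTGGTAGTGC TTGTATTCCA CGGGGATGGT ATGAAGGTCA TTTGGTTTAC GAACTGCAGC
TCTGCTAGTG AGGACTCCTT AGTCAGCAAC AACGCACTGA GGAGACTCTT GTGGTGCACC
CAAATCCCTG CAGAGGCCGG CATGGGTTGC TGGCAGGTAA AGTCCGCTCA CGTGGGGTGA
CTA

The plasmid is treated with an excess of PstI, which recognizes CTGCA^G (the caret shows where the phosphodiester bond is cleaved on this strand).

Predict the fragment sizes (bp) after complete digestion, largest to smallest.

PstI sites (CTGCAG) start at positions 114, 188.
PstI cuts after base 5 of each site (before the last base), so after positions 118, 192.
Circular molecule, 2 cuts → 2 fragments:
  119–192 → 74 bp
  193–243 then 1–118 → 51 + 118 = 169 bp
Sorted largest to smallest: 169, 74 bp.

169, 74 bp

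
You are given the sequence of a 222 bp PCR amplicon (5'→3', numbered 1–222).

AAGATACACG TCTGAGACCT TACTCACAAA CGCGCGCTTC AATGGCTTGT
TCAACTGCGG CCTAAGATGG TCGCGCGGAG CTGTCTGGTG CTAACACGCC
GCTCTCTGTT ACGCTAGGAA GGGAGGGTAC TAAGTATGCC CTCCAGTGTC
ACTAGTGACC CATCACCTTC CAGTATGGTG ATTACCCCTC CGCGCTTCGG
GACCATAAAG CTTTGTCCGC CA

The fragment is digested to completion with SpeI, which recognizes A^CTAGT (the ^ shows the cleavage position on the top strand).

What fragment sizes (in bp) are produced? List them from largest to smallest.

151, 71 bp

The SpeI site (ACTAGT) starts at position 151.
SpeI cuts after the first base of each site, so after position 151.
Linear molecule, 1 cut → 2 fragments:
  1–151 → 151 bp
  152–222 → 71 bp
Sorted largest to smallest: 151, 71 bp.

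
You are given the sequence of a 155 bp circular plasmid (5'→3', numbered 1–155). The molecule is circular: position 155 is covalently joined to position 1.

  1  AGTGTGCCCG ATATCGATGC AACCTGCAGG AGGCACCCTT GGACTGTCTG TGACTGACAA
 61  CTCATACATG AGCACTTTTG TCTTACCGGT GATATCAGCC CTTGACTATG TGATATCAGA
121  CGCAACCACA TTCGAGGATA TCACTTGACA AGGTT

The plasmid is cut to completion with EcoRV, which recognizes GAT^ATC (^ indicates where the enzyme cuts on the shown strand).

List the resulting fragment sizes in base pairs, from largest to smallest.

EcoRV sites (GATATC) start at positions 10, 91, 112, 137.
EcoRV cuts after base 3 of each site, so after positions 12, 93, 114, 139.
Circular molecule, 4 cuts → 4 fragments:
  13–93 → 81 bp
  94–114 → 21 bp
  115–139 → 25 bp
  140–155 then 1–12 → 16 + 12 = 28 bp
Sorted largest to smallest: 81, 28, 25, 21 bp.

81, 28, 25, 21 bp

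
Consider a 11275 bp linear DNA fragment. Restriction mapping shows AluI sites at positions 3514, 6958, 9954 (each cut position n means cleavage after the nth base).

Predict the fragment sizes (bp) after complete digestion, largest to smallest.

3514, 3444, 2996, 1321 bp

Linear molecule, 3 cuts → 4 fragments:
  3514 − 0 = 3514 bp
  6958 − 3514 = 3444 bp
  9954 − 6958 = 2996 bp
  11275 − 9954 = 1321 bp
Sorted largest to smallest: 3514, 3444, 2996, 1321 bp.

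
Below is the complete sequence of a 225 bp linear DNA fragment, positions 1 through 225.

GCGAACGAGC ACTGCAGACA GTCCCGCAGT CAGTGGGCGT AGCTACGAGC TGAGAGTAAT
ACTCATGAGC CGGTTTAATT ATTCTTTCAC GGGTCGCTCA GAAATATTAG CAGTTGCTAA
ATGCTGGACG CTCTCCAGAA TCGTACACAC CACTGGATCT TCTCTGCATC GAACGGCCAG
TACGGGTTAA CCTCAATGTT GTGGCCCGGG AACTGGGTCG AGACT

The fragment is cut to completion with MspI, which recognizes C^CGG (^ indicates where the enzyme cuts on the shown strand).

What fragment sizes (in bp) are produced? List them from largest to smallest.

136, 70, 19 bp

MspI sites (CCGG) start at positions 70, 206.
MspI cuts after the first base of each site, so after positions 70, 206.
Linear molecule, 2 cuts → 3 fragments:
  1–70 → 70 bp
  71–206 → 136 bp
  207–225 → 19 bp
Sorted largest to smallest: 136, 70, 19 bp.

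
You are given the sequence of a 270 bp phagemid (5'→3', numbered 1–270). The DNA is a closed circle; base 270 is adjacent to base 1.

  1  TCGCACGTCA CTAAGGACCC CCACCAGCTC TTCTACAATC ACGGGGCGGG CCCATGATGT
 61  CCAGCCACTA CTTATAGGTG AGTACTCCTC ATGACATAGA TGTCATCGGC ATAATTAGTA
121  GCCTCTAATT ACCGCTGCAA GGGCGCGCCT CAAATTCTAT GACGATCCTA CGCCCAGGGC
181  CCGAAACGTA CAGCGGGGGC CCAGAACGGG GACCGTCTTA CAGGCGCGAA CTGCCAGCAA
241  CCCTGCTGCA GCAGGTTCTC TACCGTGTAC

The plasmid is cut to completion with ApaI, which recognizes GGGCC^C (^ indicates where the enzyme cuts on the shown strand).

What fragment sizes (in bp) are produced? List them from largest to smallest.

129, 121, 20 bp

ApaI sites (GGGCCC) start at positions 48, 177, 197.
ApaI cuts after base 5 of each site (before the last base), so after positions 52, 181, 201.
Circular molecule, 3 cuts → 3 fragments:
  53–181 → 129 bp
  182–201 → 20 bp
  202–270 then 1–52 → 69 + 52 = 121 bp
Sorted largest to smallest: 129, 121, 20 bp.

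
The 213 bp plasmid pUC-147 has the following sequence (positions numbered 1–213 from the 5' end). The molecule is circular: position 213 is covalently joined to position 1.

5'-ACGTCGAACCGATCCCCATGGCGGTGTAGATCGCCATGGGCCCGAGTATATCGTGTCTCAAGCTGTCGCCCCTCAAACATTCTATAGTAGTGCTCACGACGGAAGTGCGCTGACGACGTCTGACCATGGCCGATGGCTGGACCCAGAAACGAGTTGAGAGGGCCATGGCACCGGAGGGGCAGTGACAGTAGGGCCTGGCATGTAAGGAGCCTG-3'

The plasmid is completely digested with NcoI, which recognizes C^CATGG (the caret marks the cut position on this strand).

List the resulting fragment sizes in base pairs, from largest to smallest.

NcoI sites (CCATGG) start at positions 16, 34, 124, 163.
NcoI cuts after the first base of each site, so after positions 16, 34, 124, 163.
Circular molecule, 4 cuts → 4 fragments:
  17–34 → 18 bp
  35–124 → 90 bp
  125–163 → 39 bp
  164–213 then 1–16 → 50 + 16 = 66 bp
Sorted largest to smallest: 90, 66, 39, 18 bp.

90, 66, 39, 18 bp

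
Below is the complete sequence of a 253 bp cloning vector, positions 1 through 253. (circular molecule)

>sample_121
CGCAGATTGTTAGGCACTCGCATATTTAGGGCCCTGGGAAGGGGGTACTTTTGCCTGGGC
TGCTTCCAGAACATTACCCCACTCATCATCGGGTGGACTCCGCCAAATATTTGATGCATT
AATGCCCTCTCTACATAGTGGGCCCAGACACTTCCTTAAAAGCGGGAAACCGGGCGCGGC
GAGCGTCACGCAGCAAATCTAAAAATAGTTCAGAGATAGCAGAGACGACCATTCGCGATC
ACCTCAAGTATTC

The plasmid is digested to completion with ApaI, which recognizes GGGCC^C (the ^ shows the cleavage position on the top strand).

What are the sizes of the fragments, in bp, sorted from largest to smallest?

ApaI sites (GGGCCC) start at positions 29, 140.
ApaI cuts after base 5 of each site (before the last base), so after positions 33, 144.
Circular molecule, 2 cuts → 2 fragments:
  34–144 → 111 bp
  145–253 then 1–33 → 109 + 33 = 142 bp
Sorted largest to smallest: 142, 111 bp.

142, 111 bp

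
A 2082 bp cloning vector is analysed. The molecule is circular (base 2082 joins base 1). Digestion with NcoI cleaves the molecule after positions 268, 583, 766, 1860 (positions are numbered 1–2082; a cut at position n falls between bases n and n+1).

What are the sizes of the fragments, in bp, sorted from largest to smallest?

Circular molecule, 4 cuts → 4 fragments:
  583 − 268 = 315 bp
  766 − 583 = 183 bp
  1860 − 766 = 1094 bp
  wrap: 2082 − 1860 + 268 = 490 bp
Sorted largest to smallest: 1094, 490, 315, 183 bp.

1094, 490, 315, 183 bp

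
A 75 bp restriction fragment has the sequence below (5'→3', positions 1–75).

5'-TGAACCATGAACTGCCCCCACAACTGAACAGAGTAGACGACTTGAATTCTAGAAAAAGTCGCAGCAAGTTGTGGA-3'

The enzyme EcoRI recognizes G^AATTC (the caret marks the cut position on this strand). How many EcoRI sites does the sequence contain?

1

GAATTC occurs starting at position 44.
EcoRI cuts at 1 site.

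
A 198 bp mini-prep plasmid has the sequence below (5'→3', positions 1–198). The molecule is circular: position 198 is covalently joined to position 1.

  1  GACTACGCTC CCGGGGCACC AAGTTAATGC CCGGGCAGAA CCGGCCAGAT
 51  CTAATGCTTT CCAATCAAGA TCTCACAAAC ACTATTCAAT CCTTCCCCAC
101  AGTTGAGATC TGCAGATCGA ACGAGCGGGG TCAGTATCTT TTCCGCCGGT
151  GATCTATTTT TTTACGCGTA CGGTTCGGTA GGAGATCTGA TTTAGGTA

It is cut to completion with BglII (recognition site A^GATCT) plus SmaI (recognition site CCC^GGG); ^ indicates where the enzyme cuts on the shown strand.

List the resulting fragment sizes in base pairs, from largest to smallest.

BglII sites (AGATCT) start at positions 47, 68, 106, 183.
BglII cuts after the first base of each site, so after positions 47, 68, 106, 183.
SmaI sites (CCCGGG) start at positions 10, 30.
SmaI cuts after base 3 of each site, so after positions 12, 32.
Combined cut positions: 12, 32, 47, 68, 106, 183.
Circular molecule, 6 cuts → 6 fragments:
  13–32 → 20 bp
  33–47 → 15 bp
  48–68 → 21 bp
  69–106 → 38 bp
  107–183 → 77 bp
  184–198 then 1–12 → 15 + 12 = 27 bp
Sorted largest to smallest: 77, 38, 27, 21, 20, 15 bp.

77, 38, 27, 21, 20, 15 bp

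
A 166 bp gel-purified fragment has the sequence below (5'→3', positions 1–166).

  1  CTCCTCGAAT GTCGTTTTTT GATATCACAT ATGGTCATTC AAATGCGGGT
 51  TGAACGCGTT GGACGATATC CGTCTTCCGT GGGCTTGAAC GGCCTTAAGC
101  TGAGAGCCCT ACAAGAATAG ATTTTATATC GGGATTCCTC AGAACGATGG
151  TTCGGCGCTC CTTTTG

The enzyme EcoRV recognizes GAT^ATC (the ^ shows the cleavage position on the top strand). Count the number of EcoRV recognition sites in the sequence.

2

GATATC occurs starting at positions 21, 65.
EcoRV cuts at 2 sites.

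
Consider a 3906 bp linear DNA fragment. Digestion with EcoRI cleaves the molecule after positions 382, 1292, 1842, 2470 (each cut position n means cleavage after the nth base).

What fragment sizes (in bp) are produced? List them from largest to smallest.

1436, 910, 628, 550, 382 bp

Linear molecule, 4 cuts → 5 fragments:
  382 − 0 = 382 bp
  1292 − 382 = 910 bp
  1842 − 1292 = 550 bp
  2470 − 1842 = 628 bp
  3906 − 2470 = 1436 bp
Sorted largest to smallest: 1436, 910, 628, 550, 382 bp.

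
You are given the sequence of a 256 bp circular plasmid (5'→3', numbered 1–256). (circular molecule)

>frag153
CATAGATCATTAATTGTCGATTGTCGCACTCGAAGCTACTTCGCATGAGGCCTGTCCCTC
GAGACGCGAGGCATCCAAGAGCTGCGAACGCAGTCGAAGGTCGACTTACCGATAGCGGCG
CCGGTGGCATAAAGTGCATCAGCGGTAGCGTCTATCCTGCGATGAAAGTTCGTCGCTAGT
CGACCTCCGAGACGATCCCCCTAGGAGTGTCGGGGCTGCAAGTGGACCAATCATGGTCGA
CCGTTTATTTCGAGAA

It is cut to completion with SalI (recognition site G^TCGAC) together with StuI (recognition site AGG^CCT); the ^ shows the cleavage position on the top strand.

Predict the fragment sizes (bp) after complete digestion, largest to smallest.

79, 70, 57, 50 bp

SalI sites (GTCGAC) start at positions 100, 179, 236.
SalI cuts after the first base of each site, so after positions 100, 179, 236.
The StuI site (AGGCCT) starts at position 48.
StuI cuts after base 3 of each site, so after position 50.
Combined cut positions: 50, 100, 179, 236.
Circular molecule, 4 cuts → 4 fragments:
  51–100 → 50 bp
  101–179 → 79 bp
  180–236 → 57 bp
  237–256 then 1–50 → 20 + 50 = 70 bp
Sorted largest to smallest: 79, 70, 57, 50 bp.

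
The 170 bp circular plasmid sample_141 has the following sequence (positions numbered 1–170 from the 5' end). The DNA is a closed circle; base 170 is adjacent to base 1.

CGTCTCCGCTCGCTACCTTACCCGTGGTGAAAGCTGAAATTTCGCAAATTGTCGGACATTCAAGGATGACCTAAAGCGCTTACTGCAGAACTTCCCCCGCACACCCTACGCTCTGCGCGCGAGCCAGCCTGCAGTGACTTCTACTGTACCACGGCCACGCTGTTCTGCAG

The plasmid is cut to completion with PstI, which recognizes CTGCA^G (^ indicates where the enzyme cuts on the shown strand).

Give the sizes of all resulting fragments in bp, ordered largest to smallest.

PstI sites (CTGCAG) start at positions 83, 129, 165.
PstI cuts after base 5 of each site (before the last base), so after positions 87, 133, 169.
Circular molecule, 3 cuts → 3 fragments:
  88–133 → 46 bp
  134–169 → 36 bp
  170–170 then 1–87 → 1 + 87 = 88 bp
Sorted largest to smallest: 88, 46, 36 bp.

88, 46, 36 bp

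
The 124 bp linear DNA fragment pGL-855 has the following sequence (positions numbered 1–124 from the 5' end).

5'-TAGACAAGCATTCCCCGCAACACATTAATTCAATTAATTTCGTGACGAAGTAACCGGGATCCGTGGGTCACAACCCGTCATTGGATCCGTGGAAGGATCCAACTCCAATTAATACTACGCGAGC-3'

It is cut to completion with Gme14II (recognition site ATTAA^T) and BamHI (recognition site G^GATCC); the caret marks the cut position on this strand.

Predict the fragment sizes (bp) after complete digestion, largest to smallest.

28, 26, 20, 17, 12, 12, 9 bp

Gme14II sites (ATTAAT) start at positions 24, 33, 108.
Gme14II cuts after base 5 of each site (before the last base), so after positions 28, 37, 112.
BamHI sites (GGATCC) start at positions 57, 83, 95.
BamHI cuts after the first base of each site, so after positions 57, 83, 95.
Combined cut positions: 28, 37, 57, 83, 95, 112.
Linear molecule, 6 cuts → 7 fragments:
  1–28 → 28 bp
  29–37 → 9 bp
  38–57 → 20 bp
  58–83 → 26 bp
  84–95 → 12 bp
  96–112 → 17 bp
  113–124 → 12 bp
Sorted largest to smallest: 28, 26, 20, 17, 12, 12, 9 bp.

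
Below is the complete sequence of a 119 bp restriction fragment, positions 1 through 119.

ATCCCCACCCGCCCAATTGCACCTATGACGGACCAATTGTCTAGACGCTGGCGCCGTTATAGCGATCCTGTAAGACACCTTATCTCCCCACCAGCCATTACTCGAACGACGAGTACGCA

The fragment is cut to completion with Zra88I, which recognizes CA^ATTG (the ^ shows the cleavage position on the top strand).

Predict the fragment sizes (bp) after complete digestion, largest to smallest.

84, 20, 15 bp

Zra88I sites (CAATTG) start at positions 14, 34.
Zra88I cuts after base 2 of each site, so after positions 15, 35.
Linear molecule, 2 cuts → 3 fragments:
  1–15 → 15 bp
  16–35 → 20 bp
  36–119 → 84 bp
Sorted largest to smallest: 84, 20, 15 bp.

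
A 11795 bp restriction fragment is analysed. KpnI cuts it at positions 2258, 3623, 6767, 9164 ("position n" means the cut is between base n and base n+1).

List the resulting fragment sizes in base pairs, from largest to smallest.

3144, 2631, 2397, 2258, 1365 bp

Linear molecule, 4 cuts → 5 fragments:
  2258 − 0 = 2258 bp
  3623 − 2258 = 1365 bp
  6767 − 3623 = 3144 bp
  9164 − 6767 = 2397 bp
  11795 − 9164 = 2631 bp
Sorted largest to smallest: 3144, 2631, 2397, 2258, 1365 bp.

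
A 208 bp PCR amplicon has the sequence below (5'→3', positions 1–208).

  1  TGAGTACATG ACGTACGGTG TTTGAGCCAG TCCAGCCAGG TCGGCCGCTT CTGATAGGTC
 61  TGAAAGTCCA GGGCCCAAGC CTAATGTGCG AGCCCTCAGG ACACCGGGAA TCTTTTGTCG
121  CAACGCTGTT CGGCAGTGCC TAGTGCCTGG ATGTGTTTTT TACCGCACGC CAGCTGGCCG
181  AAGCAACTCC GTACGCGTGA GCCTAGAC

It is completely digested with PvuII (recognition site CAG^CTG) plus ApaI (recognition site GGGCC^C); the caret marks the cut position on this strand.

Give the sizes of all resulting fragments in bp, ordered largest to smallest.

98, 75, 35 bp

The PvuII site (CAGCTG) starts at position 171.
PvuII cuts after base 3 of each site, so after position 173.
The ApaI site (GGGCCC) starts at position 71.
ApaI cuts after base 5 of each site (before the last base), so after position 75.
Combined cut positions: 75, 173.
Linear molecule, 2 cuts → 3 fragments:
  1–75 → 75 bp
  76–173 → 98 bp
  174–208 → 35 bp
Sorted largest to smallest: 98, 75, 35 bp.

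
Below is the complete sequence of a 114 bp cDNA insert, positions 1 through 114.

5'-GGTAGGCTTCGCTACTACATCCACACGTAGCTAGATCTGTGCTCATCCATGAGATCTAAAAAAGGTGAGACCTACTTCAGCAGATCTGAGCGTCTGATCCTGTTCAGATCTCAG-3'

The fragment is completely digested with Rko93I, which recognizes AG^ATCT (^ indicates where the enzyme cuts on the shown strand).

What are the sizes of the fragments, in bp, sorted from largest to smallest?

34, 30, 24, 19, 7 bp

Rko93I sites (AGATCT) start at positions 33, 52, 82, 106.
Rko93I cuts after base 2 of each site, so after positions 34, 53, 83, 107.
Linear molecule, 4 cuts → 5 fragments:
  1–34 → 34 bp
  35–53 → 19 bp
  54–83 → 30 bp
  84–107 → 24 bp
  108–114 → 7 bp
Sorted largest to smallest: 34, 30, 24, 19, 7 bp.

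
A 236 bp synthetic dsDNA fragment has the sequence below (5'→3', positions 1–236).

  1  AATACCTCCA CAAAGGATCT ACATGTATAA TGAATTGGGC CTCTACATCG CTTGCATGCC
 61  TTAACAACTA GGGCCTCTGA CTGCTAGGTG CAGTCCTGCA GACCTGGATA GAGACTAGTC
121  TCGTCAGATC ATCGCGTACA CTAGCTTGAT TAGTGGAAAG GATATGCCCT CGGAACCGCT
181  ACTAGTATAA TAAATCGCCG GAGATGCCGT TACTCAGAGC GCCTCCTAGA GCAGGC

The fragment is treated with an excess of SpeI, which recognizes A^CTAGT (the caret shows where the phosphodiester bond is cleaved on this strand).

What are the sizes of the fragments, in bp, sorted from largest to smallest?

SpeI sites (ACTAGT) start at positions 114, 181.
SpeI cuts after the first base of each site, so after positions 114, 181.
Linear molecule, 2 cuts → 3 fragments:
  1–114 → 114 bp
  115–181 → 67 bp
  182–236 → 55 bp
Sorted largest to smallest: 114, 67, 55 bp.

114, 67, 55 bp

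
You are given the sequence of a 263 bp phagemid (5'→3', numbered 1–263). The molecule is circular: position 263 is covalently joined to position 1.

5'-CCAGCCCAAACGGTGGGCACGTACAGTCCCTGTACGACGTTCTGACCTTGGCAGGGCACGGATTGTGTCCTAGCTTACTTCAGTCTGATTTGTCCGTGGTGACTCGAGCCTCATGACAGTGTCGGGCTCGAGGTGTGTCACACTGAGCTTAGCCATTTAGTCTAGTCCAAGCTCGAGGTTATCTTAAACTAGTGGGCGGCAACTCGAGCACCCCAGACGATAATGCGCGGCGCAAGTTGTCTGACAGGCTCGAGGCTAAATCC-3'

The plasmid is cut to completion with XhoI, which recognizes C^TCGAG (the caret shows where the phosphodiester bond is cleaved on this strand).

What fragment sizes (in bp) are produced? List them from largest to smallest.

XhoI sites (CTCGAG) start at positions 103, 127, 172, 203, 249.
XhoI cuts after the first base of each site, so after positions 103, 127, 172, 203, 249.
Circular molecule, 5 cuts → 5 fragments:
  104–127 → 24 bp
  128–172 → 45 bp
  173–203 → 31 bp
  204–249 → 46 bp
  250–263 then 1–103 → 14 + 103 = 117 bp
Sorted largest to smallest: 117, 46, 45, 31, 24 bp.

117, 46, 45, 31, 24 bp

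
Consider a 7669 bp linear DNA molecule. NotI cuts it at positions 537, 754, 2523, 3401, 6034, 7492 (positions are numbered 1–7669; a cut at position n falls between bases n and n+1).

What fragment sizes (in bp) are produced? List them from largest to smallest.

Linear molecule, 6 cuts → 7 fragments:
  537 − 0 = 537 bp
  754 − 537 = 217 bp
  2523 − 754 = 1769 bp
  3401 − 2523 = 878 bp
  6034 − 3401 = 2633 bp
  7492 − 6034 = 1458 bp
  7669 − 7492 = 177 bp
Sorted largest to smallest: 2633, 1769, 1458, 878, 537, 217, 177 bp.

2633, 1769, 1458, 878, 537, 217, 177 bp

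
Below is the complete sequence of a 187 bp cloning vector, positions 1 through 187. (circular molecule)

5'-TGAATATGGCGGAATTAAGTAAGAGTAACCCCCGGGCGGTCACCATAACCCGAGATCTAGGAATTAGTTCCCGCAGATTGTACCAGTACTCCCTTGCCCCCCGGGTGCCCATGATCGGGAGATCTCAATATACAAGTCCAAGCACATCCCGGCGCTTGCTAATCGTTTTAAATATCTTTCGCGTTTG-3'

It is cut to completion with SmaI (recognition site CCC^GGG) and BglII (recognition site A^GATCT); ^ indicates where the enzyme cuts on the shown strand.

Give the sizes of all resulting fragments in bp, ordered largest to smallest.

SmaI sites (CCCGGG) start at positions 31, 100.
SmaI cuts after base 3 of each site, so after positions 33, 102.
BglII sites (AGATCT) start at positions 53, 120.
BglII cuts after the first base of each site, so after positions 53, 120.
Combined cut positions: 33, 53, 102, 120.
Circular molecule, 4 cuts → 4 fragments:
  34–53 → 20 bp
  54–102 → 49 bp
  103–120 → 18 bp
  121–187 then 1–33 → 67 + 33 = 100 bp
Sorted largest to smallest: 100, 49, 20, 18 bp.

100, 49, 20, 18 bp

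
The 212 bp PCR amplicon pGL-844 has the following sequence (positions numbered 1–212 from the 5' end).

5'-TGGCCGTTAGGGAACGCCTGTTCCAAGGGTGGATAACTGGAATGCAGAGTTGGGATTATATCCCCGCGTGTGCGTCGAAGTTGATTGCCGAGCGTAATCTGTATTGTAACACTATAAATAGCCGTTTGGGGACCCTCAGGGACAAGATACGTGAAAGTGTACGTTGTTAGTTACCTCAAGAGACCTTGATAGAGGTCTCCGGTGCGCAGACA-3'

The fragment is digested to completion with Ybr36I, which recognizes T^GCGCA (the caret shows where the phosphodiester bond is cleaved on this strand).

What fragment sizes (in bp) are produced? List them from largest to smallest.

203, 9 bp

The Ybr36I site (TGCGCA) starts at position 203.
Ybr36I cuts after the first base of each site, so after position 203.
Linear molecule, 1 cut → 2 fragments:
  1–203 → 203 bp
  204–212 → 9 bp
Sorted largest to smallest: 203, 9 bp.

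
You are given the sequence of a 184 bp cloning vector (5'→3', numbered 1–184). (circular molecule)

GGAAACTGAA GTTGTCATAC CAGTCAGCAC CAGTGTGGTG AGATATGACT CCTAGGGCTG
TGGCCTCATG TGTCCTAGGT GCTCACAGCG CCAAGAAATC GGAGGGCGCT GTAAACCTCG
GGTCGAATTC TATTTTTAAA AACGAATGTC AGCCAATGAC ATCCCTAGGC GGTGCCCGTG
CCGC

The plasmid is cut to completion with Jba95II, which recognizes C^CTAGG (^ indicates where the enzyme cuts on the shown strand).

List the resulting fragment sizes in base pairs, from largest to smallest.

Jba95II sites (CCTAGG) start at positions 51, 74, 164.
Jba95II cuts after the first base of each site, so after positions 51, 74, 164.
Circular molecule, 3 cuts → 3 fragments:
  52–74 → 23 bp
  75–164 → 90 bp
  165–184 then 1–51 → 20 + 51 = 71 bp
Sorted largest to smallest: 90, 71, 23 bp.

90, 71, 23 bp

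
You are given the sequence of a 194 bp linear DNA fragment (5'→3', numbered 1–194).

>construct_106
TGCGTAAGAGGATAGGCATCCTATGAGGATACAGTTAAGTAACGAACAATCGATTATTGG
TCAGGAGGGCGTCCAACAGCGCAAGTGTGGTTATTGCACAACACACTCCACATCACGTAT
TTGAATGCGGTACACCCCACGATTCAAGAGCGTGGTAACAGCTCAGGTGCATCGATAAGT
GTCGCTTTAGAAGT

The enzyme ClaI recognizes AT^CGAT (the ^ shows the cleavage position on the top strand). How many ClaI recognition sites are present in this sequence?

ATCGAT occurs starting at positions 49, 171.
ClaI cuts at 2 sites.

2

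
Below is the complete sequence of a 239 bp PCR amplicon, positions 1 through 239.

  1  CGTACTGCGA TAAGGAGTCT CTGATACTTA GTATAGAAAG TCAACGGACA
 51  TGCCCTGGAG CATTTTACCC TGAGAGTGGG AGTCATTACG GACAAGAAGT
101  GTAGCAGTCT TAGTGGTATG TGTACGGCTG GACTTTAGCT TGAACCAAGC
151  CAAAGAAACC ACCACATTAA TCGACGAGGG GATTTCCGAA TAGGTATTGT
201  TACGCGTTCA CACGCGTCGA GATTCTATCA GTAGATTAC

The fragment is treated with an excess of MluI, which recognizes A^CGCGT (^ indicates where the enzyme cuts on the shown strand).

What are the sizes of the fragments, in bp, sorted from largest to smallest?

MluI sites (ACGCGT) start at positions 202, 212.
MluI cuts after the first base of each site, so after positions 202, 212.
Linear molecule, 2 cuts → 3 fragments:
  1–202 → 202 bp
  203–212 → 10 bp
  213–239 → 27 bp
Sorted largest to smallest: 202, 27, 10 bp.

202, 27, 10 bp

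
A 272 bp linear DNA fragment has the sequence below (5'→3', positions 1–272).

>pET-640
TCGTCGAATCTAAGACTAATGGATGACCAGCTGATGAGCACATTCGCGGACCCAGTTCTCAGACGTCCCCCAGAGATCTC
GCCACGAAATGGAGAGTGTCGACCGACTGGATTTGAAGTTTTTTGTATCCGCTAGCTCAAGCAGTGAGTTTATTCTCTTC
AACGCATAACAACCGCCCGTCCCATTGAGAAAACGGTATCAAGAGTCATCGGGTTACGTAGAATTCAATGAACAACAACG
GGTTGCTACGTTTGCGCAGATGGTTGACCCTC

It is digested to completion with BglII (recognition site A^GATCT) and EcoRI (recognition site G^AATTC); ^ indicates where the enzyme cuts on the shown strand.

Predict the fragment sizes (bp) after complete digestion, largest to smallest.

The BglII site (AGATCT) starts at position 74.
BglII cuts after the first base of each site, so after position 74.
The EcoRI site (GAATTC) starts at position 221.
EcoRI cuts after the first base of each site, so after position 221.
Combined cut positions: 74, 221.
Linear molecule, 2 cuts → 3 fragments:
  1–74 → 74 bp
  75–221 → 147 bp
  222–272 → 51 bp
Sorted largest to smallest: 147, 74, 51 bp.

147, 74, 51 bp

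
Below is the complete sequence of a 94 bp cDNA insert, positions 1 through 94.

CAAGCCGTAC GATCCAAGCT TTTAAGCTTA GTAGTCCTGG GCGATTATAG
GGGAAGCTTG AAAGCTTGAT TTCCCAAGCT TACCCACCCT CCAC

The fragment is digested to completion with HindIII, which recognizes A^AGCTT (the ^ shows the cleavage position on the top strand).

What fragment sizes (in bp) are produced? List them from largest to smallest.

HindIII sites (AAGCTT) start at positions 16, 24, 54, 62, 76.
HindIII cuts after the first base of each site, so after positions 16, 24, 54, 62, 76.
Linear molecule, 5 cuts → 6 fragments:
  1–16 → 16 bp
  17–24 → 8 bp
  25–54 → 30 bp
  55–62 → 8 bp
  63–76 → 14 bp
  77–94 → 18 bp
Sorted largest to smallest: 30, 18, 16, 14, 8, 8 bp.

30, 18, 16, 14, 8, 8 bp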